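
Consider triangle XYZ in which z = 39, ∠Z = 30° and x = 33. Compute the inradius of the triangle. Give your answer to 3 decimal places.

Law of sines: sin X = x·sin Z/z ≈ 0.42308.
Since z ≥ x, only the acute value applies: ∠X ≈ 25.03°.
Then ∠Y = 180° − ∠Z − ∠X ≈ 124.97°.
Law of sines gives y = z·sin Y/sin Z ≈ 63.916.
Area = ½·z·x·sin Y ≈ 527.31.
Semiperimeter s = (33+63.916+39)/2 = 67.958.
Inradius = area/s = 527.31/67.958 ≈ 7.7593.

r ≈ 7.759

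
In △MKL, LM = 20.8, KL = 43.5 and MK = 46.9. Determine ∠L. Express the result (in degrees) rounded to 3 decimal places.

By the law of cosines, cos L = (KL² + LM² − MK²) / (2·KL·LM) ≈ 0.06923, so ∠L ≈ 86.03°.

86.030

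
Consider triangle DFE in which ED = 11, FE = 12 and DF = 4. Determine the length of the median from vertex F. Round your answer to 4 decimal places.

Median from F: ½√(2·DF² + 2·FE² − ED²) ≈ 7.0534.

m_F ≈ 7.0534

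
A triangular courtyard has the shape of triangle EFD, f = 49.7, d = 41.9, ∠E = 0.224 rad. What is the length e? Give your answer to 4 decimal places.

By the law of cosines, e² = f² + d² − 2·f·d·cos E = 164.89, so e ≈ 12.841.

12.8410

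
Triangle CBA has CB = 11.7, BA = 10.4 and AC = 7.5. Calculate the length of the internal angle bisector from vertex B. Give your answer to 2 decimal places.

t_B ≈ 10.38

By the law of cosines, cos B = (CB² + BA² − AC²) / (2·CB·BA) ≈ 0.77581, so ∠B ≈ 39.12°.
The bisector from B has length 2·CB·BA·cos(∠B/2)/(CB+BA) ≈ 10.376.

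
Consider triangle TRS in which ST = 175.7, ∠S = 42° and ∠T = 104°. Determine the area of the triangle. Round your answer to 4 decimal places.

The third angle is ∠R = 180° − ∠S − ∠T = 34.00°.
Law of sines: RS = ST·sin T/sin R ≈ 304.87.
Law of sines: TR = ST·sin S/sin R ≈ 210.24.
Area = ½·ST·RS·sin S ≈ 17921.

17921.1919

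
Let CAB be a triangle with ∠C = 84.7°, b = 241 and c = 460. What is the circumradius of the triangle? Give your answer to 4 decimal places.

Law of sines: sin B = b·sin C/c ≈ 0.52167.
Since c ≥ b, only the acute value applies: ∠B ≈ 31.44°.
Then ∠A = 180° − ∠C − ∠B ≈ 63.86°.
Law of sines gives a = c·sin A/sin C ≈ 414.71.
Circumradius = c/(2 sin C) ≈ 230.99.

230.9875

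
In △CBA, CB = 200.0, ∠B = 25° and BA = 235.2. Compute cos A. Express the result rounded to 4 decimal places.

0.5379

By the law of cosines, AC² = CB² + BA² − 2·CB·BA·cos B = 10054, so AC ≈ 100.27.
Law of cosines again: cos A = (BA² + AC² − CB²)/(2·BA·AC) ≈ 0.53794, so ∠A ≈ 57.46°.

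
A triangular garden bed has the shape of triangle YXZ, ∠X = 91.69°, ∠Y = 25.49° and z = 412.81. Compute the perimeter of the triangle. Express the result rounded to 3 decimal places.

The third angle is ∠Z = 180° − ∠Y − ∠X = 62.82°.
Law of sines: y = z·sin Y/sin Z ≈ 199.71.
Law of sines: x = z·sin X/sin Z ≈ 463.85.
Semiperimeter s = (199.71+463.85+412.81)/2 = 538.18.
Perimeter = 199.71 + 463.85 + 412.81 = 1076.4.

1076.367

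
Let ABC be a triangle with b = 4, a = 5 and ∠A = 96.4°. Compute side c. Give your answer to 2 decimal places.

Law of sines: sin B = b·sin A/a ≈ 0.79501.
Since a ≥ b, only the acute value applies: ∠B ≈ 52.66°.
Then ∠C = 180° − ∠A − ∠B ≈ 30.94°.
Law of sines gives c = a·sin C/sin A ≈ 2.5871.

2.59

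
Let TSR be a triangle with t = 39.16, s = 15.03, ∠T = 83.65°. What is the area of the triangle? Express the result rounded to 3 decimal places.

Law of sines: sin S = s·sin T/t ≈ 0.38146.
Since t ≥ s, only the acute value applies: ∠S ≈ 22.42°.
Then ∠R = 180° − ∠T − ∠S ≈ 73.93°.
Law of sines gives r = t·sin R/sin T ≈ 37.861.
Area = ½·t·s·sin R ≈ 282.78.

area ≈ 282.782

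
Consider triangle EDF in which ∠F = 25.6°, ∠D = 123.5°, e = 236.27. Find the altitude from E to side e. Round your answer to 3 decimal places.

The third angle is ∠E = 180° − ∠D − ∠F = 30.90°.
Law of sines: d = e·sin D/sin E ≈ 383.65.
Law of sines: f = e·sin F/sin E ≈ 198.79.
Area = ½·e·d·sin F ≈ 19583.
The altitude from E has length 2·area/e ≈ 165.77.

165.771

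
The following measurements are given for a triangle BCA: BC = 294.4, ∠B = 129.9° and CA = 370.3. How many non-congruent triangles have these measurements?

BC·sin B = 294.4·sin(129.9°) ≈ 225.9.
Since ∠B is not acute, a triangle exists only if CA > BC; here CA > BC, so there is exactly one triangle.

1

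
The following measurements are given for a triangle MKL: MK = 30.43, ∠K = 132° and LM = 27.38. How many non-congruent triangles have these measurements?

MK·sin K = 30.43·sin(132°) ≈ 22.61.
Since ∠K is not acute, a triangle exists only if LM > MK; here LM ≤ MK, so there is no triangle.

0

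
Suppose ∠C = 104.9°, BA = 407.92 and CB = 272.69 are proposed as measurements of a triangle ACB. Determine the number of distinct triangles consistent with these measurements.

CB·sin C = 272.69·sin(104.9°) ≈ 263.5.
Since ∠C is not acute, a triangle exists only if BA > CB; here BA > CB, so there is exactly one triangle.

1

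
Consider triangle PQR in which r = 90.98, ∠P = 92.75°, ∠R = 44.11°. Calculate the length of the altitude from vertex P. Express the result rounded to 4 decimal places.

The third angle is ∠Q = 180° − ∠R − ∠P = 43.14°.
Law of sines: p = r·sin P/sin R ≈ 130.56.
Law of sines: q = r·sin Q/sin R ≈ 89.378.
Area = ½·r·p·sin Q ≈ 4061.1.
The altitude from P has length 2·area/p ≈ 62.211.

h_P ≈ 62.2106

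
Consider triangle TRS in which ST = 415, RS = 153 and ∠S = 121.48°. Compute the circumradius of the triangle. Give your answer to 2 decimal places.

300.07

By the law of cosines, TR² = RS² + ST² − 2·RS·ST·cos S = 2.6195e+05, so TR ≈ 511.81.
Area = ½·RS·ST·sin S ≈ 27075.
Circumradius = TR/(2 sin S) ≈ 300.07.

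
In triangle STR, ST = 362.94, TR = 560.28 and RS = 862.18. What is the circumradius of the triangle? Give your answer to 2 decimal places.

632.78

By the law of cosines, cos S = (RS² + ST² − TR²) / (2·RS·ST) ≈ 0.89666, so ∠S ≈ 26.28°.
Circumradius = TR/(2 sin S) ≈ 632.78.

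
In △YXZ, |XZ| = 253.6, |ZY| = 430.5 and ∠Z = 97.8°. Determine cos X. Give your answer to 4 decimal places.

By the law of cosines, |YX|² = |XZ|² + |ZY|² − 2·|XZ|·|ZY|·cos Z = 2.7928e+05, so |YX| ≈ 528.47.
Law of cosines again: cos X = (|YX|² + |XZ|² − |ZY|²)/(2·|YX|·|XZ|) ≈ 0.59044, so ∠X ≈ 53.81°.

0.5904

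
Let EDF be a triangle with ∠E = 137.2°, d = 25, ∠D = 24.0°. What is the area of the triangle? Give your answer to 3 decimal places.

168.230

The third angle is ∠F = 180° − ∠E − ∠D = 18.80°.
Law of sines: e = d·sin E/sin D ≈ 41.762.
Law of sines: f = d·sin F/sin D ≈ 19.808.
Area = ½·d·e·sin F ≈ 168.23.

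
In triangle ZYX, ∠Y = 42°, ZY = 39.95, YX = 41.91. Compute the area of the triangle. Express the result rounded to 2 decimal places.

area ≈ 560.16

Area = ½·ZY·YX·sin Y ≈ 560.16.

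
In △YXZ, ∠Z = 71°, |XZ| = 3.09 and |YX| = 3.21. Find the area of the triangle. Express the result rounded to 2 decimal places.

Law of sines: sin Y = |XZ|·sin Z/|YX| ≈ 0.91017.
Since |YX| ≥ |XZ|, only the acute value applies: ∠Y ≈ 65.53°.
Then ∠X = 180° − ∠Z − ∠Y ≈ 43.47°.
Law of sines gives |ZY| = |YX|·sin X/sin Z ≈ 2.3357.
Area = ½·|YX|·|XZ|·sin X ≈ 3.412.

3.41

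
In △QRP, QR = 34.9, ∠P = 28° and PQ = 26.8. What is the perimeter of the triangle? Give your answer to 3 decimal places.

Law of sines: sin R = PQ·sin P/QR ≈ 0.36051.
Since QR ≥ PQ, only the acute value applies: ∠R ≈ 21.13°.
Then ∠Q = 180° − ∠P − ∠R ≈ 130.87°.
Law of sines gives RP = QR·sin Q/sin P ≈ 56.216.
Semiperimeter s = (56.216+26.8+34.9)/2 = 58.958.
Perimeter = 56.216 + 26.8 + 34.9 = 117.92.

perimeter ≈ 117.916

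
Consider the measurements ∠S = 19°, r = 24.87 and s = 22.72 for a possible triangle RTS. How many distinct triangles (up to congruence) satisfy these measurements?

r·sin S = 24.87·sin(19°) ≈ 8.097.
Since r sin S < s < r (8.097 < 22.72 < 24.87), two triangles exist.

2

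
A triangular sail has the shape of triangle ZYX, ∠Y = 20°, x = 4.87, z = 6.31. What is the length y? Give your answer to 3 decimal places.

2.404

By the law of cosines, y² = x² + z² − 2·x·z·cos Y = 5.7801, so y ≈ 2.4042.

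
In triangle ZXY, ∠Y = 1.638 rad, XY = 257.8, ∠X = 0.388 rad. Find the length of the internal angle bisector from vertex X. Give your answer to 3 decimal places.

t_X ≈ 266.249

The third angle is ∠Z = π − ∠X − ∠Y = 1.116 rad.
Law of sines: YZ = XY·sin X/sin Z ≈ 108.59.
Law of sines: ZX = XY·sin Y/sin Z ≈ 286.38.
The bisector from X has length 2·ZX·XY·cos(∠X/2)/(ZX+XY) ≈ 266.25.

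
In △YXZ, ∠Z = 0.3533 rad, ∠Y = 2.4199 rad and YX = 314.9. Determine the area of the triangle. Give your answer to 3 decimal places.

The third angle is ∠X = π − ∠Z − ∠Y = 0.3684 rad.
Law of sines: XZ = YX·sin Y/sin Z ≈ 601.28.
Law of sines: ZY = YX·sin X/sin Z ≈ 327.75.
Area = ½·YX·XZ·sin X ≈ 34093.

area ≈ 34092.816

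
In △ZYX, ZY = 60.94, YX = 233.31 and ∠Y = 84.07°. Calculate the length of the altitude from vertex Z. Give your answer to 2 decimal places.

h_Z ≈ 60.61

By the law of cosines, XZ² = ZY² + YX² − 2·ZY·YX·cos Y = 55209, so XZ ≈ 234.97.
Area = ½·ZY·YX·sin Y ≈ 7070.9.
The altitude from Z has length 2·area/YX ≈ 60.614.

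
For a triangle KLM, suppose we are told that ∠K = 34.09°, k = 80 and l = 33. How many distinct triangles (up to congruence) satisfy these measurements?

1

l·sin K = 33·sin(34.09°) ≈ 18.5.
Since k ≥ l, exactly one triangle exists.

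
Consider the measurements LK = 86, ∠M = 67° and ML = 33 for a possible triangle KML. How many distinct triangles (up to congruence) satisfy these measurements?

ML·sin M = 33·sin(67°) ≈ 30.38.
Since LK ≥ ML, exactly one triangle exists.

1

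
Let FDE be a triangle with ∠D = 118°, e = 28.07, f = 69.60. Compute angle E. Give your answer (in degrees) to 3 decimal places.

By the law of cosines, d² = e² + f² − 2·e·f·cos D = 7466.5, so d ≈ 86.409.
Law of cosines again: cos E = (f² + d² − e²)/(2·f·d) ≈ 0.95798, so ∠E ≈ 16.67°.

16.668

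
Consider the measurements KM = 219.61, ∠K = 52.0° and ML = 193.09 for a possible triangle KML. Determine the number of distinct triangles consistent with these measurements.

2

KM·sin K = 219.61·sin(52.0°) ≈ 173.1.
Since KM sin K < ML < KM (173.1 < 193.09 < 219.61), two triangles exist.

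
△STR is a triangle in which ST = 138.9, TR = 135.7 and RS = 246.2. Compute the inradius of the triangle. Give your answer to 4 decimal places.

Semiperimeter s = (135.7 + 246.2 + 138.9)/2 = 260.4.
Heron's formula: area = √(260.4·124.7·14.2·121.5) ≈ 7484.9.
Inradius = area/s = 7484.9/260.4 ≈ 28.744.

28.7439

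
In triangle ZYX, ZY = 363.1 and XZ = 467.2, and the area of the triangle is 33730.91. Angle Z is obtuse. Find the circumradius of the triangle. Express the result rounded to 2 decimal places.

From area = ½·XZ·ZY·sin Z, we get sin Z = 2·area/(XZ·ZY) ≈ 0.39768.
Taking the obtuse solution, ∠Z ≈ 156.57°.
Law of cosines then gives YX ≈ 813.28.
Circumradius = YX/(2 sin Z) ≈ 1022.5.

R ≈ 1022.54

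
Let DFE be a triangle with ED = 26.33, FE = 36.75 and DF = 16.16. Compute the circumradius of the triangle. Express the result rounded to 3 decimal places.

20.762

By the law of cosines, cos D = (ED² + DF² − FE²) / (2·ED·DF) ≈ -0.46552, so ∠D ≈ 117.74°.
Circumradius = FE/(2 sin D) ≈ 20.762.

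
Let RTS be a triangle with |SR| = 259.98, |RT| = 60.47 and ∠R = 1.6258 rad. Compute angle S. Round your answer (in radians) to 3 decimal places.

∠S ≈ 0.225 rad

By the law of cosines, |TS|² = |SR|² + |RT|² − 2·|SR|·|RT|·cos R = 72975, so |TS| ≈ 270.14.
Law of cosines again: cos S = (|TS|² + |SR|² − |RT|²)/(2·|TS|·|SR|) ≈ 0.97470, so ∠S ≈ 0.2254 rad.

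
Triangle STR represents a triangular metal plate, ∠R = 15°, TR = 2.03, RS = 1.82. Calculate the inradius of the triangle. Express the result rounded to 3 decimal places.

r ≈ 0.218

By the law of cosines, ST² = TR² + RS² − 2·TR·RS·cos R = 0.29588, so ST ≈ 0.54395.
Area = ½·TR·RS·sin R ≈ 0.47812.
Semiperimeter s = (2.03+1.82+0.54395)/2 = 2.197.
Inradius = area/s = 0.47812/2.197 ≈ 0.21762.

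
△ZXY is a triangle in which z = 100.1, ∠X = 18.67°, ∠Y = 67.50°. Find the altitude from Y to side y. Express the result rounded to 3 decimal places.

The third angle is ∠Z = 180° − ∠X − ∠Y = 93.83°.
Law of sines: x = z·sin X/sin Z ≈ 32.115.
Law of sines: y = z·sin Y/sin Z ≈ 92.687.
Area = ½·z·x·sin Y ≈ 1485.
The altitude from Y has length 2·area/y ≈ 32.044.

32.044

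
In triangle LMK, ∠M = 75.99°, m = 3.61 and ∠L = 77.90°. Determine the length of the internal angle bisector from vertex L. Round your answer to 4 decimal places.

The third angle is ∠K = 180° − ∠L − ∠M = 26.11°.
Law of sines: l = m·sin L/sin M ≈ 3.638.
Law of sines: k = m·sin K/sin M ≈ 1.6375.
The bisector from L has length 2·m·k·cos(∠L/2)/(m+k) ≈ 1.7521.

1.7521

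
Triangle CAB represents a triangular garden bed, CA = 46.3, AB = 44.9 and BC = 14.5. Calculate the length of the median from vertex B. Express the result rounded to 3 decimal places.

m_B ≈ 24.025

Median from B: ½√(2·AB² + 2·BC² − CA²) ≈ 24.025.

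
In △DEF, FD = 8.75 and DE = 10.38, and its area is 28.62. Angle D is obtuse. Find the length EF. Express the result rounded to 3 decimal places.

From area = ½·FD·DE·sin D, we get sin D = 2·area/(FD·DE) ≈ 0.63022.
Taking the obtuse solution, ∠D ≈ 140.93°.
Law of cosines then gives EF ≈ 18.037.

18.037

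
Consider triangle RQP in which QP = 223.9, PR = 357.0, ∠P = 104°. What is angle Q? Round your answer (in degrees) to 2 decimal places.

By the law of cosines, RQ² = QP² + PR² − 2·QP·PR·cos P = 2.1625e+05, so RQ ≈ 465.03.
Law of cosines again: cos Q = (RQ² + QP² − PR²)/(2·RQ·QP) ≈ 0.66719, so ∠Q ≈ 48.15°.

48.15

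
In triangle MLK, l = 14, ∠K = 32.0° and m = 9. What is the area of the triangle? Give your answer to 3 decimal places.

area ≈ 33.385

Area = ½·m·l·sin K ≈ 33.385.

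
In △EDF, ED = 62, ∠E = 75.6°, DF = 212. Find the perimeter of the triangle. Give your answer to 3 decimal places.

492.736

Law of sines: sin F = ED·sin E/DF ≈ 0.28326.
Since DF ≥ ED, only the acute value applies: ∠F ≈ 16.46°.
Then ∠D = 180° − ∠E − ∠F ≈ 87.94°.
Law of sines gives FE = DF·sin D/sin E ≈ 218.74.
Semiperimeter s = (212+218.74+62)/2 = 246.37.
Perimeter = 212 + 218.74 + 62 = 492.74.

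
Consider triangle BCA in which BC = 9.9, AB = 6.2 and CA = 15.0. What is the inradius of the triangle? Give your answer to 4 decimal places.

Semiperimeter s = (15 + 6.2 + 9.9)/2 = 15.55.
Heron's formula: area = √(15.55·0.55·9.35·5.65) ≈ 21.256.
Inradius = area/s = 21.256/15.55 ≈ 1.3669.

1.3669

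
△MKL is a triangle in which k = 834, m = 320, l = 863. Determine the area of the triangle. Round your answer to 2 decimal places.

Semiperimeter s = (320 + 834 + 863)/2 = 1008.5.
Heron's formula: area = √(1008.5·688.5·174.5·145.5) ≈ 1.3278e+05.

area ≈ 132775.86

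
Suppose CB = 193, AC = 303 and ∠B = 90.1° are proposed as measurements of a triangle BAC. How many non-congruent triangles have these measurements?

1

CB·sin B = 193·sin(90.1°) ≈ 193.
Since ∠B is not acute, a triangle exists only if AC > CB; here AC > CB, so there is exactly one triangle.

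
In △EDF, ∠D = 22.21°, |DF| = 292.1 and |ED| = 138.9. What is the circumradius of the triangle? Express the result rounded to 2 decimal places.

By the law of cosines, |FE|² = |ED|² + |DF|² − 2·|ED|·|DF|·cos D = 29491, so |FE| ≈ 171.73.
Area = ½·|ED|·|DF|·sin D ≈ 7668.3.
Circumradius = |FE|/(2 sin D) ≈ 227.15.

227.15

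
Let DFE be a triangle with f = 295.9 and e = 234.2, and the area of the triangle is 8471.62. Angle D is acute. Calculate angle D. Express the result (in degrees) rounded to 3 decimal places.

∠D ≈ 14.152°

From area = ½·f·e·sin D, we get sin D = 2·area/(f·e) ≈ 0.24449.
Taking the acute solution, ∠D ≈ 14.15°.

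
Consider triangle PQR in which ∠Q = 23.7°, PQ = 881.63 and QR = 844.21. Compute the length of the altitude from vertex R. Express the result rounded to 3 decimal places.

339.328

By the law of cosines, RP² = PQ² + QR² − 2·PQ·QR·cos Q = 1.2694e+05, so RP ≈ 356.29.
Area = ½·PQ·QR·sin Q ≈ 1.4958e+05.
The altitude from R has length 2·area/PQ ≈ 339.33.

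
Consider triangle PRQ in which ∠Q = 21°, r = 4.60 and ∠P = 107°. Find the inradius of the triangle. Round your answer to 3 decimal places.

The third angle is ∠R = 180° − ∠Q − ∠P = 52.00°.
Law of sines: p = r·sin P/sin R ≈ 5.5824.
Law of sines: q = r·sin Q/sin R ≈ 2.092.
Area = ½·r·p·sin Q ≈ 4.6013.
Semiperimeter s = (5.5824+4.6+2.092)/2 = 6.1372.
Inradius = area/s = 4.6013/6.1372 ≈ 0.74974.

0.750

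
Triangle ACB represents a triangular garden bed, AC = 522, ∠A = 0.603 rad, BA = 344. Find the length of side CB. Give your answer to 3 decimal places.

308.256

By the law of cosines, CB² = BA² + AC² − 2·BA·AC·cos A = 95022, so CB ≈ 308.26.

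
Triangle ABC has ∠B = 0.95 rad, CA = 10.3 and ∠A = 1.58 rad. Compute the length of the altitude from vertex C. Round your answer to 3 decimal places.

The third angle is ∠C = π − ∠A − ∠B = 0.612 rad.
Law of sines: BC = CA·sin A/sin B ≈ 12.662.
Law of sines: AB = CA·sin C/sin B ≈ 7.2705.
Area = ½·CA·BC·sin C ≈ 37.442.
The altitude from C has length 2·area/AB ≈ 10.3.

h_C ≈ 10.300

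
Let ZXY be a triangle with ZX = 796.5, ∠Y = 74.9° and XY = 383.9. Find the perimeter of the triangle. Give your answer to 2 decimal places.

1985.41

Law of sines: sin Z = XY·sin Y/ZX ≈ 0.46534.
Since ZX ≥ XY, only the acute value applies: ∠Z ≈ 27.73°.
Then ∠X = 180° − ∠Y − ∠Z ≈ 77.37°.
Law of sines gives YZ = ZX·sin X/sin Y ≈ 805.01.
Semiperimeter s = (383.9+805.01+796.5)/2 = 992.71.
Perimeter = 383.9 + 805.01 + 796.5 = 1985.4.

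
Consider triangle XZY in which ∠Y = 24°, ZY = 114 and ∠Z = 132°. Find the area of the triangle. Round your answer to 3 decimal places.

The third angle is ∠X = 180° − ∠Z − ∠Y = 24.00°.
Law of sines: YX = ZY·sin Z/sin X ≈ 208.29.
Law of sines: XZ = ZY·sin Y/sin X ≈ 114.
Area = ½·ZY·YX·sin Y ≈ 4829.

area ≈ 4828.955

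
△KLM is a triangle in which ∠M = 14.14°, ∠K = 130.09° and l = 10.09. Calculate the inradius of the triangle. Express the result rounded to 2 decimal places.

The third angle is ∠L = 180° − ∠M − ∠K = 35.77°.
Law of sines: k = l·sin K/sin L ≈ 13.206.
Law of sines: m = l·sin M/sin L ≈ 4.2169.
Area = ½·l·k·sin M ≈ 16.275.
Semiperimeter s = (13.206+10.09+4.2169)/2 = 13.756.
Inradius = area/s = 16.275/13.756 ≈ 1.1831.

r ≈ 1.18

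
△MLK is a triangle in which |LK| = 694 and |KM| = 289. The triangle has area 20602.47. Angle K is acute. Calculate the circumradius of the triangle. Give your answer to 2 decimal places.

From area = ½·|LK|·|KM|·sin K, we get sin K = 2·area/(|LK|·|KM|) ≈ 0.20544.
Taking the acute solution, ∠K ≈ 11.86°.
Law of cosines then gives |ML| ≈ 415.43.
Circumradius = |ML|/(2 sin K) ≈ 1011.1.

1011.06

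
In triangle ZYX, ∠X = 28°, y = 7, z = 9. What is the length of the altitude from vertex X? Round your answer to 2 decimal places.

By the law of cosines, x² = z² + y² − 2·z·y·cos X = 18.749, so x ≈ 4.33.
Area = ½·z·y·sin X ≈ 14.788.
The altitude from X has length 2·area/x ≈ 6.8307.

h_X ≈ 6.83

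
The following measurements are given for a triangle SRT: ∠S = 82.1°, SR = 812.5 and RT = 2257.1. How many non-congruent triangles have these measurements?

1

SR·sin S = 812.5·sin(82.1°) ≈ 804.8.
Since RT ≥ SR, exactly one triangle exists.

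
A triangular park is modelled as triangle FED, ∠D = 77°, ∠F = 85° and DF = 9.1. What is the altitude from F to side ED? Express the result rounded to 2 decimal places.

The third angle is ∠E = 180° − ∠D − ∠F = 18.00°.
Law of sines: ED = DF·sin F/sin E ≈ 29.336.
Law of sines: FE = DF·sin D/sin E ≈ 28.693.
Area = ½·DF·ED·sin D ≈ 130.06.
The altitude from F has length 2·area/ED ≈ 8.8668.

h_F ≈ 8.87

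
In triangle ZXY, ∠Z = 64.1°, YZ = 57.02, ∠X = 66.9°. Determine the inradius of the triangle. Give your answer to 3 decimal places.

r ≈ 15.039

The third angle is ∠Y = 180° − ∠Z − ∠X = 49.00°.
Law of sines: XY = YZ·sin Z/sin X ≈ 55.764.
Law of sines: ZX = YZ·sin Y/sin X ≈ 46.785.
Area = ½·YZ·XY·sin Y ≈ 1199.9.
Semiperimeter s = (55.764+57.02+46.785)/2 = 79.784.
Inradius = area/s = 1199.9/79.784 ≈ 15.039.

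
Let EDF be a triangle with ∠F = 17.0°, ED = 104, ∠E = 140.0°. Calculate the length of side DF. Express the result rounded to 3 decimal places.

228.647

The third angle is ∠D = 180° − ∠F − ∠E = 23.00°.
Law of sines: DF = ED·sin E/sin F ≈ 228.65.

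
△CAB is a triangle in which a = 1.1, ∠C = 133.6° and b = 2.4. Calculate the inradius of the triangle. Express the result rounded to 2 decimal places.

0.28

By the law of cosines, c² = a² + b² − 2·a·b·cos C = 10.611, so c ≈ 3.2575.
Area = ½·a·b·sin C ≈ 0.95591.
Semiperimeter s = (3.2575+1.1+2.4)/2 = 3.3787.
Inradius = area/s = 0.95591/3.3787 ≈ 0.28292.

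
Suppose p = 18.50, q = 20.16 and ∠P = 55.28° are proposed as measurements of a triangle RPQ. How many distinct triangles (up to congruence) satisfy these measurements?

2

q·sin P = 20.16·sin(55.28°) ≈ 16.57.
Since q sin P < p < q (16.57 < 18.50 < 20.16), two triangles exist.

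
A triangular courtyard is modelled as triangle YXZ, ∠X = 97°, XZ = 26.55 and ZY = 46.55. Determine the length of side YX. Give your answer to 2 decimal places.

35.14

Law of sines: sin Y = XZ·sin X/ZY ≈ 0.56610.
Since ZY ≥ XZ, only the acute value applies: ∠Y ≈ 34.48°.
Then ∠Z = 180° − ∠X − ∠Y ≈ 48.52°.
Law of sines gives YX = ZY·sin Z/sin X ≈ 35.137.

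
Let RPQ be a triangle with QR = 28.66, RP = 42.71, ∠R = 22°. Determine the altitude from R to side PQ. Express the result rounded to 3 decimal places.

By the law of cosines, PQ² = QR² + RP² − 2·QR·RP·cos R = 375.67, so PQ ≈ 19.382.
Area = ½·QR·RP·sin R ≈ 229.27.
The altitude from R has length 2·area/PQ ≈ 23.658.

h_R ≈ 23.658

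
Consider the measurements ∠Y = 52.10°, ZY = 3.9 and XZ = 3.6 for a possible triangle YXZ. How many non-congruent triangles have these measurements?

2

ZY·sin Y = 3.9·sin(52.10°) ≈ 3.077.
Since ZY sin Y < XZ < ZY (3.077 < 3.6 < 3.9), two triangles exist.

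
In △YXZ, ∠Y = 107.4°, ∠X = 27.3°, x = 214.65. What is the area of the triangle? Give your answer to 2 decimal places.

The third angle is ∠Z = 180° − ∠Y − ∠X = 45.30°.
Law of sines: y = x·sin Y/sin X ≈ 446.59.
Law of sines: z = x·sin Z/sin X ≈ 332.66.
Area = ½·x·y·sin Z ≈ 34069.

area ≈ 34068.71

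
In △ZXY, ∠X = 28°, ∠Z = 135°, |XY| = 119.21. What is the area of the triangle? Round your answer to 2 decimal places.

1379.29

The third angle is ∠Y = 180° − ∠Z − ∠X = 17.00°.
Law of sines: |YZ| = |XY|·sin X/sin Z ≈ 79.147.
Law of sines: |ZX| = |XY|·sin Y/sin Z ≈ 49.29.
Area = ½·|XY|·|YZ|·sin Y ≈ 1379.3.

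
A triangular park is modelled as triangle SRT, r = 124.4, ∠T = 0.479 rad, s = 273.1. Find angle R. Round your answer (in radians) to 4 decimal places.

0.3388

By the law of cosines, t² = s² + r² − 2·s·r·cos T = 29759, so t ≈ 172.51.
Law of cosines again: cos R = (t² + s² − r²)/(2·t·s) ≈ 0.94315, so ∠R ≈ 0.339 rad.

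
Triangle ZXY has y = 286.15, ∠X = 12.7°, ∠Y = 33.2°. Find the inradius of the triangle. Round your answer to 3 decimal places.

r ≈ 30.411

The third angle is ∠Z = 180° − ∠X − ∠Y = 134.10°.
Law of sines: z = y·sin Z/sin Y ≈ 375.28.
Law of sines: x = y·sin X/sin Y ≈ 114.89.
Area = ½·y·z·sin X ≈ 11804.
Semiperimeter s = (375.28+114.89+286.15)/2 = 388.16.
Inradius = area/s = 11804/388.16 ≈ 30.411.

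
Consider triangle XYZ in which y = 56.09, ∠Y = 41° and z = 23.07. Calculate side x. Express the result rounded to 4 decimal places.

71.4205

Law of sines: sin Z = z·sin Y/y ≈ 0.26984.
Since y ≥ z, only the acute value applies: ∠Z ≈ 15.65°.
Then ∠X = 180° − ∠Y − ∠Z ≈ 123.35°.
Law of sines gives x = y·sin X/sin Y ≈ 71.421.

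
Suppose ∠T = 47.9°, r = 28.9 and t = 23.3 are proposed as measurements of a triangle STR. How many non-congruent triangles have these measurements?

2

r·sin T = 28.9·sin(47.9°) ≈ 21.44.
Since r sin T < t < r (21.44 < 23.3 < 28.9), two triangles exist.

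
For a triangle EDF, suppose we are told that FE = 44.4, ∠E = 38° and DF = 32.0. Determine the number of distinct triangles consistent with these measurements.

FE·sin E = 44.4·sin(38°) ≈ 27.34.
Since FE sin E < DF < FE (27.34 < 32.0 < 44.4), two triangles exist.

2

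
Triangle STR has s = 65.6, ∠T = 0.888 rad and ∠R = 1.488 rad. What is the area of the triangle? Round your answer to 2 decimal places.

2400.67

The third angle is ∠S = π − ∠T − ∠R = 0.766 rad.
Law of sines: t = s·sin T/sin S ≈ 73.443.
Law of sines: r = s·sin R/sin S ≈ 94.341.
Area = ½·s·t·sin R ≈ 2400.7.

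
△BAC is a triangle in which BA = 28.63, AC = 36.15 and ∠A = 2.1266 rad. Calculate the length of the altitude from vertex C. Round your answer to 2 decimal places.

By the law of cosines, CB² = BA² + AC² − 2·BA·AC·cos A = 3218.7, so CB ≈ 56.733.
Area = ½·BA·AC·sin A ≈ 439.59.
The altitude from C has length 2·area/BA ≈ 30.709.

30.71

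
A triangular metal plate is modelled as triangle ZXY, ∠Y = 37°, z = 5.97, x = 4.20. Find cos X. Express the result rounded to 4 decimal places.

By the law of cosines, y² = z² + x² − 2·z·x·cos Y = 13.231, so y ≈ 3.6374.
Law of cosines again: cos X = (y² + z² − x²)/(2·y·z) ≈ 0.71911, so ∠X ≈ 44.02°.

cos X ≈ 0.7191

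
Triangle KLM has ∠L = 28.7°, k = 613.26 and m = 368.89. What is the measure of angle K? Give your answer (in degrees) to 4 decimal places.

By the law of cosines, l² = m² + k² − 2·m·k·cos L = 1.153e+05, so l ≈ 339.56.
Law of cosines again: cos K = (l² + m² − k²)/(2·l·m) ≈ -0.49779, so ∠K ≈ 119.85°.

∠K ≈ 119.8536°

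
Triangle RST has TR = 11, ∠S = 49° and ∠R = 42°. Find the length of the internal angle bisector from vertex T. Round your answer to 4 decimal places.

t_T ≈ 7.3742

The third angle is ∠T = 180° − ∠R − ∠S = 89.00°.
Law of sines: ST = TR·sin R/sin S ≈ 9.7527.
Law of sines: RS = TR·sin T/sin S ≈ 14.573.
The bisector from T has length 2·ST·TR·cos(∠T/2)/(ST+TR) ≈ 7.3742.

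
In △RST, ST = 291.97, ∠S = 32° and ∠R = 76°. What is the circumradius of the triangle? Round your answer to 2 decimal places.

150.45

The third angle is ∠T = 180° − ∠R − ∠S = 72.00°.
Law of sines: TR = ST·sin S/sin R ≈ 159.46.
Law of sines: RS = ST·sin T/sin R ≈ 286.18.
Circumradius = ST/(2 sin R) ≈ 150.45.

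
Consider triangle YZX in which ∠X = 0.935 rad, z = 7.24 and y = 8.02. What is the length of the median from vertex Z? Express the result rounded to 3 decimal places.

m_Z ≈ 6.553

By the law of cosines, x² = y² + z² − 2·y·z·cos X = 47.778, so x ≈ 6.9122.
Median from Z: ½√(2·x² + 2·y² − z²) ≈ 6.5532.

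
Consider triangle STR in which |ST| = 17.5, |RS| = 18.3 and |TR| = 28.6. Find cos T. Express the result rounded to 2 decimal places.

By the law of cosines, cos T = (|ST|² + |TR|² − |RS|²) / (2·|ST|·|TR|) ≈ 0.78853, so ∠T ≈ 37.95°.

cos T ≈ 0.79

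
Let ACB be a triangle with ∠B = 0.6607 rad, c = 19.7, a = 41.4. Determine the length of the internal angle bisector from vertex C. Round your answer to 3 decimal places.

32.978

By the law of cosines, b² = a² + c² − 2·a·c·cos B = 814.15, so b ≈ 28.533.
Law of cosines again: cos C = (b² + a² − c²)/(2·b·a) ≈ 0.90581, so ∠C ≈ 0.4375 rad.
The bisector from C has length 2·b·a·cos(∠C/2)/(b+a) ≈ 32.978.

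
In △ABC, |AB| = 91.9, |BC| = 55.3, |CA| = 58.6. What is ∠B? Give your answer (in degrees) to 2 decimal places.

By the law of cosines, cos B = (|AB|² + |BC|² − |CA|²) / (2·|AB|·|BC|) ≈ 0.79394, so ∠B ≈ 37.44°.

37.44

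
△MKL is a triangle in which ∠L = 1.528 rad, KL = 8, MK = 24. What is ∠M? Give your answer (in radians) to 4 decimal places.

Law of sines: sin M = KL·sin L/MK ≈ 0.33303.
Since MK ≥ KL, only the acute value applies: ∠M ≈ 0.340 rad.
Then ∠K = π − ∠L − ∠M ≈ 1.274 rad.

∠M ≈ 0.3395 rad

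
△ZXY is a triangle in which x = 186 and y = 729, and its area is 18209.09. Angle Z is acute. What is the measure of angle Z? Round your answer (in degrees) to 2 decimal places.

15.58

From area = ½·x·y·sin Z, we get sin Z = 2·area/(x·y) ≈ 0.26858.
Taking the acute solution, ∠Z ≈ 15.58°.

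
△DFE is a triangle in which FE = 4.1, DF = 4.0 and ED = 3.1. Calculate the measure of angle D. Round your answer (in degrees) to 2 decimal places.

By the law of cosines, cos D = (ED² + DF² − FE²) / (2·ED·DF) ≈ 0.35484, so ∠D ≈ 69.22°.

∠D ≈ 69.22°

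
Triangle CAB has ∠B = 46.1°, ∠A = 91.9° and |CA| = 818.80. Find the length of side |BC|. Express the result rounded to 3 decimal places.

The third angle is ∠C = 180° − ∠A − ∠B = 42.00°.
Law of sines: |BC| = |CA|·sin A/sin B ≈ 1135.7.

1135.728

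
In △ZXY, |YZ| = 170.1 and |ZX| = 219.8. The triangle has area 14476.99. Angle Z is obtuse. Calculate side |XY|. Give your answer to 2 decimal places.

From area = ½·|YZ|·|ZX|·sin Z, we get sin Z = 2·area/(|YZ|·|ZX|) ≈ 0.77442.
Taking the obtuse solution, ∠Z ≈ 129.25°.
Law of cosines then gives |XY| ≈ 352.92.

352.92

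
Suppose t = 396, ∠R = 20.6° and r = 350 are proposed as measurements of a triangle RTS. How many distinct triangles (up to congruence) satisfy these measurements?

t·sin R = 396·sin(20.6°) ≈ 139.3.
Since t sin R < r < t (139.3 < 350 < 396), two triangles exist.

2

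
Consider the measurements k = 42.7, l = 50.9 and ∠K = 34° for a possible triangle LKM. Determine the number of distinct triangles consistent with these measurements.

l·sin K = 50.9·sin(34°) ≈ 28.46.
Since l sin K < k < l (28.46 < 42.7 < 50.9), two triangles exist.

2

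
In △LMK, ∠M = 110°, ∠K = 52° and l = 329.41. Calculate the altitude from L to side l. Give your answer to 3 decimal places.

The third angle is ∠L = 180° − ∠M − ∠K = 18.00°.
Law of sines: m = l·sin M/sin L ≈ 1001.7.
Law of sines: k = l·sin K/sin L ≈ 840.01.
Area = ½·l·m·sin K ≈ 1.3001e+05.
The altitude from L has length 2·area/l ≈ 789.36.

789.355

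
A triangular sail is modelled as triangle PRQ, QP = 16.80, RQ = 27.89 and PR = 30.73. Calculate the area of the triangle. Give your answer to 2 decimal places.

Semiperimeter s = (27.89 + 16.8 + 30.73)/2 = 37.71.
Heron's formula: area = √(37.71·9.82·20.91·6.98) ≈ 232.48.

232.48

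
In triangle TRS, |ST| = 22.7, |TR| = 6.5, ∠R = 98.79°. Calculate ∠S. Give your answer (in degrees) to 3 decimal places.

Law of sines: sin S = |TR|·sin R/|ST| ≈ 0.28298.
Since |ST| ≥ |TR|, only the acute value applies: ∠S ≈ 16.44°.
Then ∠T = 180° − ∠R − ∠S ≈ 64.77°.

∠S ≈ 16.438°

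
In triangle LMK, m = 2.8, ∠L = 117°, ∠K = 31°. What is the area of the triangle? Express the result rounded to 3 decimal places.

The third angle is ∠M = 180° − ∠K − ∠L = 32.00°.
Law of sines: l = m·sin L/sin M ≈ 4.7079.
Law of sines: k = m·sin K/sin M ≈ 2.7214.
Area = ½·m·l·sin K ≈ 3.3947.

area ≈ 3.395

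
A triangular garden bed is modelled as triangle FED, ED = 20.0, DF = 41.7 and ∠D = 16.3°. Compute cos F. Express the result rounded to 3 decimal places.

cos F ≈ 0.970

By the law of cosines, FE² = ED² + DF² − 2·ED·DF·cos D = 537.93, so FE ≈ 23.193.
Law of cosines again: cos F = (DF² + FE² − ED²)/(2·DF·FE) ≈ 0.97027, so ∠F ≈ 14.01°.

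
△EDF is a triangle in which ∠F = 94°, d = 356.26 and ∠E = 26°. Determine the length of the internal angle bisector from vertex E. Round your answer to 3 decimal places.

The third angle is ∠D = 180° − ∠F − ∠E = 60.00°.
Law of sines: e = d·sin E/sin D ≈ 180.33.
Law of sines: f = d·sin F/sin D ≈ 410.37.
The bisector from E has length 2·d·f·cos(∠E/2)/(d+f) ≈ 371.63.

t_E ≈ 371.631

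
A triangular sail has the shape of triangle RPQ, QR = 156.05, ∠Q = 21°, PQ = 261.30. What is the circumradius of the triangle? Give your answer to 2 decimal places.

By the law of cosines, RP² = PQ² + QR² − 2·PQ·QR·cos Q = 16494, so RP ≈ 128.43.
Area = ½·PQ·QR·sin Q ≈ 7306.4.
Circumradius = RP/(2 sin Q) ≈ 179.19.

179.19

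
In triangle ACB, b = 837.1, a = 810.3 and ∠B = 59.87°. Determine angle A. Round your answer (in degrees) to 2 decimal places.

Law of sines: sin A = a·sin B/b ≈ 0.83720.
Since b ≥ a, only the acute value applies: ∠A ≈ 56.85°.
Then ∠C = 180° − ∠B − ∠A ≈ 63.28°.

56.85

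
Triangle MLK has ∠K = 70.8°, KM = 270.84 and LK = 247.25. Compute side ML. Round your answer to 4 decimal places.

By the law of cosines, ML² = LK² + KM² − 2·LK·KM·cos K = 90442, so ML ≈ 300.74.

300.7352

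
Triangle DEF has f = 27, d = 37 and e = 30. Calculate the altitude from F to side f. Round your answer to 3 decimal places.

h_F ≈ 29.611

Semiperimeter s = (37 + 30 + 27)/2 = 47.
Heron's formula: area = √(47·10·17·20) ≈ 399.75.
The altitude from F has length 2·area/f ≈ 29.611.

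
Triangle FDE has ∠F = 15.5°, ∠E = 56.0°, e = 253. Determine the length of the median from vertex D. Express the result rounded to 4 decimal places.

119.9646

The third angle is ∠D = 180° − ∠E − ∠F = 108.50°.
Law of sines: f = e·sin F/sin E ≈ 81.554.
Law of sines: d = e·sin D/sin E ≈ 289.4.
Median from D: ½√(2·e² + 2·f² − d²) ≈ 119.96.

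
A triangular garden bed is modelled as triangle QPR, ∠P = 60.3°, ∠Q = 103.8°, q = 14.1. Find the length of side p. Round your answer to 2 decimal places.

The third angle is ∠R = 180° − ∠Q − ∠P = 15.90°.
Law of sines: p = q·sin P/sin Q ≈ 12.612.

12.61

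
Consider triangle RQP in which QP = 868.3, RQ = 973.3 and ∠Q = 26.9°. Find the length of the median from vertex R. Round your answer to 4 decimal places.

By the law of cosines, PR² = RQ² + QP² − 2·RQ·QP·cos Q = 1.9391e+05, so PR ≈ 440.35.
Median from R: ½√(2·PR² + 2·RQ² − QP²) ≈ 618.16.

618.1637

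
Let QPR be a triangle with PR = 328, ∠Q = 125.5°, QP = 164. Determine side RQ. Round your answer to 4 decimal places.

204.3607

Law of sines: sin R = QP·sin Q/PR ≈ 0.40706.
Since PR ≥ QP, only the acute value applies: ∠R ≈ 24.02°.
Then ∠P = 180° − ∠Q − ∠R ≈ 30.48°.
Law of sines gives RQ = PR·sin P/sin Q ≈ 204.36.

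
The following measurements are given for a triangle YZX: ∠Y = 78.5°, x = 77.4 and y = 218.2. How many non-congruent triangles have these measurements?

1

x·sin Y = 77.4·sin(78.5°) ≈ 75.85.
Since y ≥ x, exactly one triangle exists.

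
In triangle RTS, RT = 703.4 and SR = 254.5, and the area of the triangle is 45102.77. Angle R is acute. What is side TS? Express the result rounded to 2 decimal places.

From area = ½·SR·RT·sin R, we get sin R = 2·area/(SR·RT) ≈ 0.50390.
Taking the acute solution, ∠R ≈ 30.26°.
Law of cosines then gives TS ≈ 500.29.

500.29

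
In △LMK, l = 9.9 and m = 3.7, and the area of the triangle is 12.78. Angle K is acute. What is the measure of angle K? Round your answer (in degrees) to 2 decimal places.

From area = ½·l·m·sin K, we get sin K = 2·area/(l·m) ≈ 0.69779.
Taking the acute solution, ∠K ≈ 44.25°.

∠K ≈ 44.25°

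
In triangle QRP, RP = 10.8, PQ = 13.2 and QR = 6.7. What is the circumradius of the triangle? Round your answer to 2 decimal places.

6.63

By the law of cosines, cos Q = (PQ² + QR² − RP²) / (2·PQ·QR) ≈ 0.57943, so ∠Q ≈ 0.953 rad.
Circumradius = RP/(2 sin Q) ≈ 6.6256.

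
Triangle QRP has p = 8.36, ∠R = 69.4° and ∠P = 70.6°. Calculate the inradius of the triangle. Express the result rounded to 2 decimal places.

The third angle is ∠Q = 180° − ∠R − ∠P = 40.00°.
Law of sines: q = p·sin Q/sin P ≈ 5.6972.
Law of sines: r = p·sin R/sin P ≈ 8.2965.
Area = ½·p·q·sin R ≈ 22.292.
Semiperimeter s = (5.6972+8.2965+8.36)/2 = 11.177.
Inradius = area/s = 22.292/11.177 ≈ 1.9944.

1.99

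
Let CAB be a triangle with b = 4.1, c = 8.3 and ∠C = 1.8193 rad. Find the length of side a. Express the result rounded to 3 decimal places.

6.278

Law of sines: sin B = b·sin C/c ≈ 0.47880.
Since c ≥ b, only the acute value applies: ∠B ≈ 0.4993 rad.
Then ∠A = π − ∠C − ∠B ≈ 0.8230 rad.
Law of sines gives a = c·sin A/sin C ≈ 6.2784.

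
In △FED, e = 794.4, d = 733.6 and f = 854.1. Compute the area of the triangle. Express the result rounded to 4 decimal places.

269850.5281

Semiperimeter s = (854.1 + 794.4 + 733.6)/2 = 1191.
Heron's formula: area = √(1191·336.95·396.65·457.45) ≈ 2.6985e+05.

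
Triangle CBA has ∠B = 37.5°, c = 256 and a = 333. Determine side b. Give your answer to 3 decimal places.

By the law of cosines, b² = a² + c² − 2·a·c·cos B = 41161, so b ≈ 202.88.

202.883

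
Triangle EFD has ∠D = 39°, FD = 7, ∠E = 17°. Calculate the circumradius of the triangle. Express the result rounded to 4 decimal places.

The third angle is ∠F = 180° − ∠D − ∠E = 124.00°.
Law of sines: DE = FD·sin F/sin E ≈ 19.849.
Law of sines: EF = FD·sin D/sin E ≈ 15.067.
Circumradius = FD/(2 sin E) ≈ 11.971.

11.9711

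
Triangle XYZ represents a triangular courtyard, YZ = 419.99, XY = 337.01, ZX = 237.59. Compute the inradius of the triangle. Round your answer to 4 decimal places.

Semiperimeter s = (419.99 + 237.59 + 337.01)/2 = 497.3.
Heron's formula: area = √(497.3·77.305·259.71·160.29) ≈ 40003.
Inradius = area/s = 40003/497.3 ≈ 80.442.

r ≈ 80.4421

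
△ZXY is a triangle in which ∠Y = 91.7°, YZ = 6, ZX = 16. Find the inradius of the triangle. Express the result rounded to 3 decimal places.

r ≈ 2.398

Law of sines: sin X = YZ·sin Y/ZX ≈ 0.37483.
Since ZX ≥ YZ, only the acute value applies: ∠X ≈ 22.01°.
Then ∠Z = 180° − ∠Y − ∠X ≈ 66.29°.
Law of sines gives XY = ZX·sin Z/sin Y ≈ 14.655.
Area = ½·ZX·YZ·sin Z ≈ 43.947.
Semiperimeter s = (14.655+6+16)/2 = 18.328.
Inradius = area/s = 43.947/18.328 ≈ 2.3978.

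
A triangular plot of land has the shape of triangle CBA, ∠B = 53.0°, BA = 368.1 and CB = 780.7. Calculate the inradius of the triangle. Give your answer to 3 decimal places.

r ≈ 128.898

By the law of cosines, AC² = CB² + BA² − 2·CB·BA·cos B = 3.991e+05, so AC ≈ 631.74.
Area = ½·CB·BA·sin B ≈ 1.1475e+05.
Semiperimeter s = (368.1+631.74+780.7)/2 = 890.27.
Inradius = area/s = 1.1475e+05/890.27 ≈ 128.9.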